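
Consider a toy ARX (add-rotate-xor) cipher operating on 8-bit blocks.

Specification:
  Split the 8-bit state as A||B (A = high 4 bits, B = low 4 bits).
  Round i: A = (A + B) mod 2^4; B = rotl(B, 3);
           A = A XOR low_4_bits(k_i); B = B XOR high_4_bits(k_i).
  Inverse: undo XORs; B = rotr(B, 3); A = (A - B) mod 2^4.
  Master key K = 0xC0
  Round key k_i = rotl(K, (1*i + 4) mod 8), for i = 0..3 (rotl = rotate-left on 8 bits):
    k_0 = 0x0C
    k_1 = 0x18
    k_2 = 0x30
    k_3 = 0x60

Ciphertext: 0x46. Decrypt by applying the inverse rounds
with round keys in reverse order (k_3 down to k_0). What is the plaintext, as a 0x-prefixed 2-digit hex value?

s_0 = ciphertext = 0x46
s_1 = InvRound(s_0, k_3) = 0x40
s_2 = InvRound(s_1, k_2) = 0xE6
s_3 = InvRound(s_2, k_1) = 0x8E
s_4 = InvRound(s_3, k_0) = 0x7D

0x7D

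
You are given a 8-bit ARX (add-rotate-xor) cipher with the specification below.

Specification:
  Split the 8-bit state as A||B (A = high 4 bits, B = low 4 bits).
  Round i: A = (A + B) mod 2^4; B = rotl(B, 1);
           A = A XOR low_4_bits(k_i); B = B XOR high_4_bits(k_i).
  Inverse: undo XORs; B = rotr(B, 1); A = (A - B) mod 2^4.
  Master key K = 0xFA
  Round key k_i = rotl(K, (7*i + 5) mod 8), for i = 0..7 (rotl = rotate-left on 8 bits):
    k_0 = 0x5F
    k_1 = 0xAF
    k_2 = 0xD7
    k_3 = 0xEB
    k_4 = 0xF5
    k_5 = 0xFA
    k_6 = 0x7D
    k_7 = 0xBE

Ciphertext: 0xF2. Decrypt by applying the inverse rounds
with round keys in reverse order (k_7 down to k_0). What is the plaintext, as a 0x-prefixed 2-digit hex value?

s_0 = ciphertext = 0xF2
s_1 = InvRound(s_0, k_7) = 0x5C
s_2 = InvRound(s_1, k_6) = 0xBD
s_3 = InvRound(s_2, k_5) = 0x01
s_4 = InvRound(s_3, k_4) = 0xE7
s_5 = InvRound(s_4, k_3) = 0x9C
s_6 = InvRound(s_5, k_2) = 0x68
s_7 = InvRound(s_6, k_1) = 0x81
s_8 = InvRound(s_7, k_0) = 0x52

0x52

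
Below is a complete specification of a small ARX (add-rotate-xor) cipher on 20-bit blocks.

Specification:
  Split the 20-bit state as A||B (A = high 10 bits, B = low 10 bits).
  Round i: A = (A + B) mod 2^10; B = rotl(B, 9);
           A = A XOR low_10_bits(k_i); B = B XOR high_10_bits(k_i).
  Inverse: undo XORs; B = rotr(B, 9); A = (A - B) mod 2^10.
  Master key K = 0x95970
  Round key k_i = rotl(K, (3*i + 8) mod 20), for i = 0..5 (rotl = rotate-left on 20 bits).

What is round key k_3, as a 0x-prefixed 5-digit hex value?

0x12B2E

K = 0x95970
k_0 = rotl(K, (3*0+8) mod 20) = rotl(K, 8) = 0x97095
k_1 = rotl(K, (3*1+8) mod 20) = rotl(K, 11) = 0xB84AC
k_2 = rotl(K, (3*2+8) mod 20) = rotl(K, 14) = 0xC2565
k_3 = rotl(K, (3*3+8) mod 20) = rotl(K, 17) = 0x12B2E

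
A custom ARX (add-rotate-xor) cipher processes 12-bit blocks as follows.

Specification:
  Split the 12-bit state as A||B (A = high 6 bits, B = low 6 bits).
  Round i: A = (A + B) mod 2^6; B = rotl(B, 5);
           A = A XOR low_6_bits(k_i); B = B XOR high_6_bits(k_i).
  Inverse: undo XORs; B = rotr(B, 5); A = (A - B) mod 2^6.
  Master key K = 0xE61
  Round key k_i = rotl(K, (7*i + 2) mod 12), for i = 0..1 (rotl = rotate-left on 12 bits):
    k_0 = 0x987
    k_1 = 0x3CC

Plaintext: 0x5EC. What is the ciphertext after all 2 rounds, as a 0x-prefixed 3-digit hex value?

0xE17

s_0 = plaintext = 0x5EC
s_1 = Round(s_0, k_0) = 0x130
s_2 = Round(s_1, k_1) = 0xE17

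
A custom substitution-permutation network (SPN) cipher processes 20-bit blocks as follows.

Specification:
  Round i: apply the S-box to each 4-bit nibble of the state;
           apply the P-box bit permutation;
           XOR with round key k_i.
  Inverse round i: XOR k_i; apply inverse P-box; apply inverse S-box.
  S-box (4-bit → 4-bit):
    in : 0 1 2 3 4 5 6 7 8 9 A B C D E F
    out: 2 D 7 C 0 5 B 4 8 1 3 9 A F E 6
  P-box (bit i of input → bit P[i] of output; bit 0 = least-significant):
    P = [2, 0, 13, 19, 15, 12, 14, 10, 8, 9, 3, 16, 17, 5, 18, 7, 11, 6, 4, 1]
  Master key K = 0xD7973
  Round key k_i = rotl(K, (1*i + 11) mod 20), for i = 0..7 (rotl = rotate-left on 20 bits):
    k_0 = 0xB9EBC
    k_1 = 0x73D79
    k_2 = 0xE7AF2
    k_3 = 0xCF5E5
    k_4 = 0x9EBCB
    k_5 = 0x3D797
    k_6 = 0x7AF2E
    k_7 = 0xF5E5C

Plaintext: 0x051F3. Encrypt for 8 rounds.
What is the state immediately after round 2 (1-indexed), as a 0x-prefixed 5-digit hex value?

s_0 = plaintext = 0x051F3
s_1 = Round(s_0, k_0) = 0x4EFF4
s_2 = Round(s_1, k_1) = 0x36FD1
s_3 = Round(s_2, k_2) = 0x48C4C
s_4 = Round(s_3, k_3) = 0x5F764
s_5 = Round(s_4, k_4) = 0xD77F3
s_6 = Round(s_5, k_5) = 0xFAFCD
s_7 = Round(s_6, k_6) = 0xD9953
s_8 = Round(s_7, k_7) = 0x5B70E

0x36FD1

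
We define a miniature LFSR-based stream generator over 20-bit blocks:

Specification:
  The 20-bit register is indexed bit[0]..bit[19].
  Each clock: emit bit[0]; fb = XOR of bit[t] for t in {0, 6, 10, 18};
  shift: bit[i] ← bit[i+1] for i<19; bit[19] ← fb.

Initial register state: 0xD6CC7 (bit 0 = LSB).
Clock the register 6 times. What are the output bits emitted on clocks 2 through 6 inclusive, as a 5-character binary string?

reg_0 = 0xD6CC7
clock 1: out=1, reg = 0x6B663
clock 2: out=1, reg = 0x35B31
clock 3: out=1, reg = 0x9AD98
clock 4: out=0, reg = 0xCD6CC
clock 5: out=0, reg = 0xE6B66
clock 6: out=0, reg = 0x735B3

11000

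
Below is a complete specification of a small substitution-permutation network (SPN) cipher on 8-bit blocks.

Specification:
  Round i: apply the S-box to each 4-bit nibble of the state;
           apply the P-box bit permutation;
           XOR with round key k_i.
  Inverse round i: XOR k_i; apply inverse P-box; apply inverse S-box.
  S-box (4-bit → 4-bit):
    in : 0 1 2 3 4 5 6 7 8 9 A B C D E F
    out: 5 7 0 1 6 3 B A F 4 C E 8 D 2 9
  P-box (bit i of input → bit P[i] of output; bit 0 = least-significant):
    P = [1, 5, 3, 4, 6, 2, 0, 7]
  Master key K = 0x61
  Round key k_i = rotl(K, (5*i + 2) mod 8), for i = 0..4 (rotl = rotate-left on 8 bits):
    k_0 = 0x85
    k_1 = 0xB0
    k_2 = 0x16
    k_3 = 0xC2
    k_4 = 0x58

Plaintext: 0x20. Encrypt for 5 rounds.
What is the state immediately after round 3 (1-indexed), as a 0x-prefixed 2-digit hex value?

0xE2

s_0 = plaintext = 0x20
s_1 = Round(s_0, k_0) = 0x8F
s_2 = Round(s_1, k_1) = 0x67
s_3 = Round(s_2, k_2) = 0xE2
s_4 = Round(s_3, k_3) = 0xC6
s_5 = Round(s_4, k_4) = 0xEA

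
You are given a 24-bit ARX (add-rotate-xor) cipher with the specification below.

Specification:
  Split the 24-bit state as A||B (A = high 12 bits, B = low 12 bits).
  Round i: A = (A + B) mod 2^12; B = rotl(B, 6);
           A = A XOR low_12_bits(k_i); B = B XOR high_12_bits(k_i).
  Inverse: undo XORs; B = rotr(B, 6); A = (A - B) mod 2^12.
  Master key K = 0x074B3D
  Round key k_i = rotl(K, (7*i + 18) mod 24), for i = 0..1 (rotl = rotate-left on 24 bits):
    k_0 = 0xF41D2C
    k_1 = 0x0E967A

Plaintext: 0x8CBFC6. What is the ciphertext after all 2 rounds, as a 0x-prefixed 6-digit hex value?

s_0 = plaintext = 0x8CBFC6
s_1 = Round(s_0, k_0) = 0x5BDEFE
s_2 = Round(s_1, k_1) = 0x2C1F52

0x2C1F52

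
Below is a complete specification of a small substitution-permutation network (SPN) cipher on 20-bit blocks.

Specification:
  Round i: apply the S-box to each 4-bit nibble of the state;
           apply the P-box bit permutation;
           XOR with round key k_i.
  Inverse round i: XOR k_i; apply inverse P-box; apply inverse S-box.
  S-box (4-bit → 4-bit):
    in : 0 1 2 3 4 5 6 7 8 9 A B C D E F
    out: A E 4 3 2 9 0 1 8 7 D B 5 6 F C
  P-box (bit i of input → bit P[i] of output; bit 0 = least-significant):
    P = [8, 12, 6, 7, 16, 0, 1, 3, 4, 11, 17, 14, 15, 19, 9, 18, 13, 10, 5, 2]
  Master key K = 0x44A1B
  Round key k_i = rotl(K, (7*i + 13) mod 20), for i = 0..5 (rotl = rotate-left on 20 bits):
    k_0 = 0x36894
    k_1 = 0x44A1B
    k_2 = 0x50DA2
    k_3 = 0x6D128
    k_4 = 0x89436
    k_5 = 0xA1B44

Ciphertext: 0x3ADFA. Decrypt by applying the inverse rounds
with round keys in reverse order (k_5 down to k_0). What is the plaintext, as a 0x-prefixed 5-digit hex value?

0xBF6C6

s_0 = ciphertext = 0x3ADFA
s_1 = InvRound(s_0, k_5) = 0xE97A0
s_2 = InvRound(s_1, k_4) = 0x8FC25
s_3 = InvRound(s_2, k_3) = 0xB0D07
s_4 = InvRound(s_3, k_2) = 0xF0248
s_5 = InvRound(s_4, k_1) = 0x64E92
s_6 = InvRound(s_5, k_0) = 0xBF6C6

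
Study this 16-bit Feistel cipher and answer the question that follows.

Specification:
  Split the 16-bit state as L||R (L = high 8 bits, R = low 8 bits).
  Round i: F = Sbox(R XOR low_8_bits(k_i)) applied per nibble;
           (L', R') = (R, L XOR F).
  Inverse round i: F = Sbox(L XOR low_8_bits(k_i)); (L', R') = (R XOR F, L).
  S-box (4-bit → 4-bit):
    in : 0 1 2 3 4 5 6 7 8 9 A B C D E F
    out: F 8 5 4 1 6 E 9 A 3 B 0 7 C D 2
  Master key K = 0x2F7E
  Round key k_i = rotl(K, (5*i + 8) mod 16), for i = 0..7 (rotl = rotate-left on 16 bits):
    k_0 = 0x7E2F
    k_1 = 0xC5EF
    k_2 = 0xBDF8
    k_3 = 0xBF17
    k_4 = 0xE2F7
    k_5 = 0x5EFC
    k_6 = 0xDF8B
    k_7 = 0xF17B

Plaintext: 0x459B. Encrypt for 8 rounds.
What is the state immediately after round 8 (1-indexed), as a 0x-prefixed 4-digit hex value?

0x0333

s_0 = plaintext = 0x459B
s_1 = Round(s_0, k_0) = 0x9B44
s_2 = Round(s_1, k_1) = 0x442B
s_3 = Round(s_2, k_2) = 0x2B80
s_4 = Round(s_3, k_3) = 0x8012
s_5 = Round(s_4, k_4) = 0x1256
s_6 = Round(s_5, k_5) = 0x56A9
s_7 = Round(s_6, k_6) = 0xA903
s_8 = Round(s_7, k_7) = 0x0333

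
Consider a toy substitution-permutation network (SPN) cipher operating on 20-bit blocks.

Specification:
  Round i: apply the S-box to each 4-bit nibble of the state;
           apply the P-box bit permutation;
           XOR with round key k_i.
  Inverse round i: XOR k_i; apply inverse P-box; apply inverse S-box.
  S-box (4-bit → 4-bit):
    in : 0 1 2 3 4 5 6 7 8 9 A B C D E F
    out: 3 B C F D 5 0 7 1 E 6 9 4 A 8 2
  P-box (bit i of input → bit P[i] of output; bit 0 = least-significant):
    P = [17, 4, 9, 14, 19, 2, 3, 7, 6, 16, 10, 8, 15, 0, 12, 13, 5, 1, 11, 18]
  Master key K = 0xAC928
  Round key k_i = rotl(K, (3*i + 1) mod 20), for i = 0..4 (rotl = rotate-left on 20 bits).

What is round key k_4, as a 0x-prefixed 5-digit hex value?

0x51592

K = 0xAC928
k_0 = rotl(K, (3*0+1) mod 20) = rotl(K, 1) = 0x59251
k_1 = rotl(K, (3*1+1) mod 20) = rotl(K, 4) = 0xC928A
k_2 = rotl(K, (3*2+1) mod 20) = rotl(K, 7) = 0x49456
k_3 = rotl(K, (3*3+1) mod 20) = rotl(K, 10) = 0x4A2B2
k_4 = rotl(K, (3*4+1) mod 20) = rotl(K, 13) = 0x51592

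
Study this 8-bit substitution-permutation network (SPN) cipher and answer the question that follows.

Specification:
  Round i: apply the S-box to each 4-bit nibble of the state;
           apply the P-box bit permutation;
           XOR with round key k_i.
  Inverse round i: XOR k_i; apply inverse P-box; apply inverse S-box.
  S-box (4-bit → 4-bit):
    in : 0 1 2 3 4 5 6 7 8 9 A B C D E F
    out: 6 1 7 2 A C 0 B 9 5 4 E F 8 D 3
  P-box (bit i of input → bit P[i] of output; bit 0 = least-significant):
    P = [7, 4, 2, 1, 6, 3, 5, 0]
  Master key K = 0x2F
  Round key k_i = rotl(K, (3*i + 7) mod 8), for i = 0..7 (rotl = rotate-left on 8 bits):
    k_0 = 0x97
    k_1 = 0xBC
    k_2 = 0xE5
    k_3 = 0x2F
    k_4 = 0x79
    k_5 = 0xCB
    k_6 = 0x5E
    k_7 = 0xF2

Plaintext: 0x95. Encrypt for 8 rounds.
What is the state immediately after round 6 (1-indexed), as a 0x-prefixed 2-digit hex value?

0x35

s_0 = plaintext = 0x95
s_1 = Round(s_0, k_0) = 0xF1
s_2 = Round(s_1, k_1) = 0x74
s_3 = Round(s_2, k_2) = 0xBE
s_4 = Round(s_3, k_3) = 0x80
s_5 = Round(s_4, k_4) = 0x2C
s_6 = Round(s_5, k_5) = 0x35
s_7 = Round(s_6, k_6) = 0x50
s_8 = Round(s_7, k_7) = 0xC7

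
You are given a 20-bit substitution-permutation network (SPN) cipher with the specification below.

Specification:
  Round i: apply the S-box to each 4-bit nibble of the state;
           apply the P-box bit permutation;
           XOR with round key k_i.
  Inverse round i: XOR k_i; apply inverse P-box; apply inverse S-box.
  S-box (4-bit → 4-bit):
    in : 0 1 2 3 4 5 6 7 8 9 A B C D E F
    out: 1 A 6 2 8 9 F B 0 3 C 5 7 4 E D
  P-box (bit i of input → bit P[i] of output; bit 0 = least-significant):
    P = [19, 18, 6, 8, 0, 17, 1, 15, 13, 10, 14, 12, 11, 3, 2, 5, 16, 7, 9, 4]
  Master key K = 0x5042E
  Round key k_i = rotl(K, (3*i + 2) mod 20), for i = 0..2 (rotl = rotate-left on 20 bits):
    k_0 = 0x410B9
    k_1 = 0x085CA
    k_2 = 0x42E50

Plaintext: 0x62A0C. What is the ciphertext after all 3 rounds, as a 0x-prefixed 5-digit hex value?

0xA8EF3

s_0 = plaintext = 0x62A0C
s_1 = Round(s_0, k_0) = 0x94264
s_2 = Round(s_1, k_1) = 0x34069
s_3 = Round(s_2, k_2) = 0xA8EF3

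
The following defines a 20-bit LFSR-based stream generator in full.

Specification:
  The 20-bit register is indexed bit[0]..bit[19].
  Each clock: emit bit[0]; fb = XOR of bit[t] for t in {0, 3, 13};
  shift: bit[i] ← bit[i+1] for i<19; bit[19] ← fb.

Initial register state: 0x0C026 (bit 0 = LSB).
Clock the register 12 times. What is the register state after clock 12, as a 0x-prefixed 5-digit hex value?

reg_0 = 0x0C026
clock 1: out=0, reg = 0x06013
clock 2: out=1, reg = 0x03009
clock 3: out=1, reg = 0x81804
clock 4: out=0, reg = 0x40C02
clock 5: out=0, reg = 0x20601
clock 6: out=1, reg = 0x90300
clock 7: out=0, reg = 0x48180
clock 8: out=0, reg = 0x240C0
clock 9: out=0, reg = 0x12060
clock 10: out=0, reg = 0x89030
clock 11: out=0, reg = 0x44818
clock 12: out=0, reg = 0xA240C

0xA240C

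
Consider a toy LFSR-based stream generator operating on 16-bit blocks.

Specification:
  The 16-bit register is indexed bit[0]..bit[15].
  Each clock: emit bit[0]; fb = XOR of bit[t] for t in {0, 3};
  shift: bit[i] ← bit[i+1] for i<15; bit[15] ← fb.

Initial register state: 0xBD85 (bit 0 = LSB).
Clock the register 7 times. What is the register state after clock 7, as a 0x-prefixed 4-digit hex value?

reg_0 = 0xBD85
clock 1: out=1, reg = 0xDEC2
clock 2: out=0, reg = 0x6F61
clock 3: out=1, reg = 0xB7B0
clock 4: out=0, reg = 0x5BD8
clock 5: out=0, reg = 0xADEC
clock 6: out=0, reg = 0xD6F6
clock 7: out=0, reg = 0x6B7B

0x6B7B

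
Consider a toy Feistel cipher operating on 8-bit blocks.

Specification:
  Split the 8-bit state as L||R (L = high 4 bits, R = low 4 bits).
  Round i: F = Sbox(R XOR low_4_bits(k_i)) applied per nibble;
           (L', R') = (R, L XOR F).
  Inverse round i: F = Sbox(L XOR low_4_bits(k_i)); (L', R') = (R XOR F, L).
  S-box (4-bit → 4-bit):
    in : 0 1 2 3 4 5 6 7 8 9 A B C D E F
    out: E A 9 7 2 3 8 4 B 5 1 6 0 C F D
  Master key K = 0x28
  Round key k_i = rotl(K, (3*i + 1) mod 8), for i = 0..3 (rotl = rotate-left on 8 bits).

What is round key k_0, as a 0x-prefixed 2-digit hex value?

K = 0x28
k_0 = rotl(K, (3*0+1) mod 8) = rotl(K, 1) = 0x50

0x50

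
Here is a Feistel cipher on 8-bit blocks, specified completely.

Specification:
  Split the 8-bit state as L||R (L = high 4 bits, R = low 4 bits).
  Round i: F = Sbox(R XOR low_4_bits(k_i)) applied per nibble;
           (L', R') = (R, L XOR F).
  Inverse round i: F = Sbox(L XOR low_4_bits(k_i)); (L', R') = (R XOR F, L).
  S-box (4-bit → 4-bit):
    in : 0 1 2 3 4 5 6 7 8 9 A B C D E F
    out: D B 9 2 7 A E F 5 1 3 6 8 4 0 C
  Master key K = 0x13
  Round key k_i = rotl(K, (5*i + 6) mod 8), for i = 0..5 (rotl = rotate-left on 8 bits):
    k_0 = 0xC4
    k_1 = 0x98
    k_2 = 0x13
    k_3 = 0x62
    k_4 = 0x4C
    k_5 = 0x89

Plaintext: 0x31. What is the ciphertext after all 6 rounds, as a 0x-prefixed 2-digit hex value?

s_0 = plaintext = 0x31
s_1 = Round(s_0, k_0) = 0x19
s_2 = Round(s_1, k_1) = 0x9A
s_3 = Round(s_2, k_2) = 0xA8
s_4 = Round(s_3, k_3) = 0x89
s_5 = Round(s_4, k_4) = 0x92
s_6 = Round(s_5, k_5) = 0x2F

0x2F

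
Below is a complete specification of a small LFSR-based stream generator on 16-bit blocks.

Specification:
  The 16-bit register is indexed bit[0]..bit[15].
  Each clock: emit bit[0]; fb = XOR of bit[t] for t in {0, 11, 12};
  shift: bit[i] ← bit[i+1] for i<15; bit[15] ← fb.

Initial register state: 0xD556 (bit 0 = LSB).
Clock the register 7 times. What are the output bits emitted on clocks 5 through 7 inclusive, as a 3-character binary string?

101

reg_0 = 0xD556
clock 1: out=0, reg = 0xEAAB
clock 2: out=1, reg = 0x7555
clock 3: out=1, reg = 0x3AAA
clock 4: out=0, reg = 0x1D55
clock 5: out=1, reg = 0x8EAA
clock 6: out=0, reg = 0xC755
clock 7: out=1, reg = 0xE3AA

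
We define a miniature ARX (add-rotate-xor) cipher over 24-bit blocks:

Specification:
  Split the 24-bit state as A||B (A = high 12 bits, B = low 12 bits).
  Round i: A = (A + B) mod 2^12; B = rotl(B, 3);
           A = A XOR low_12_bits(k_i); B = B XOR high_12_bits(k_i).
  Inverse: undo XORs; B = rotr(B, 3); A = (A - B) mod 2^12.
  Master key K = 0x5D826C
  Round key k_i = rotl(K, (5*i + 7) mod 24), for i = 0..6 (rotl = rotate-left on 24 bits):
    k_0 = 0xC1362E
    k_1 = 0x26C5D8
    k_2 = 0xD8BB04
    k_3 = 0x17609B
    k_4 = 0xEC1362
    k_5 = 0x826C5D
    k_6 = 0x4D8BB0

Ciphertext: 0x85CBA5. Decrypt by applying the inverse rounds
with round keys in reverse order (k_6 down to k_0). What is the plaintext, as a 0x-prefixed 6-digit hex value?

s_0 = ciphertext = 0x85CBA5
s_1 = InvRound(s_0, k_6) = 0x7FDBEF
s_2 = InvRound(s_1, k_5) = 0x927279
s_3 = InvRound(s_2, k_4) = 0x8AE197
s_4 = InvRound(s_3, k_3) = 0x61921C
s_5 = InvRound(s_4, k_2) = 0xD2BFF2
s_6 = InvRound(s_5, k_1) = 0xB40DB3
s_7 = InvRound(s_6, k_0) = 0xD3A034

0xD3A034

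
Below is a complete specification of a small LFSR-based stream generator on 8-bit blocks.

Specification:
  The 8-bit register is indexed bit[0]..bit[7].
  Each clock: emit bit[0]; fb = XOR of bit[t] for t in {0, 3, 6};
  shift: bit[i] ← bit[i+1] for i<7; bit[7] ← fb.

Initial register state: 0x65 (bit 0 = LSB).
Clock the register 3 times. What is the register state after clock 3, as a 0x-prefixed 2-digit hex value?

0x0C

reg_0 = 0x65
clock 1: out=1, reg = 0x32
clock 2: out=0, reg = 0x19
clock 3: out=1, reg = 0x0C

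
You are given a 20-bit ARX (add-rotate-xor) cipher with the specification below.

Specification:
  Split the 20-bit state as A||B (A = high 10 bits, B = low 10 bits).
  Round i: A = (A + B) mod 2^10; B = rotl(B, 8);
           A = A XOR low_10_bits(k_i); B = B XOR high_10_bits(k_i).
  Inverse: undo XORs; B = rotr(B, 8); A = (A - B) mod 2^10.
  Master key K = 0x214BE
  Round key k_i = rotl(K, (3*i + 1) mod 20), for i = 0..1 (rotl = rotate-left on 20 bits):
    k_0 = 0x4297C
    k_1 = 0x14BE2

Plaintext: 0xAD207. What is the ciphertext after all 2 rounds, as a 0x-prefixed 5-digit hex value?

s_0 = plaintext = 0xAD207
s_1 = Round(s_0, k_0) = 0x71E8B
s_2 = Round(s_1, k_1) = 0xEC3F0

0xEC3F0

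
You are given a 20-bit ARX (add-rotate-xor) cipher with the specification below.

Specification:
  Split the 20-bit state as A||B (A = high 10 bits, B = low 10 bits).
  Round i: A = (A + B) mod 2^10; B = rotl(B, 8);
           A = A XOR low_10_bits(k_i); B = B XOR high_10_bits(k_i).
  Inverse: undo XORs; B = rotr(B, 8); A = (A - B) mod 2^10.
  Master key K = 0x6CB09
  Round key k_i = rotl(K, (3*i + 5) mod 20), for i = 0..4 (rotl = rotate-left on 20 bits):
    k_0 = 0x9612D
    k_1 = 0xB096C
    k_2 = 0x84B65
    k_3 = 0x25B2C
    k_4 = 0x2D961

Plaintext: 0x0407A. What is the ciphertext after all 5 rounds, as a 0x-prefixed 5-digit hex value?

s_0 = plaintext = 0x0407A
s_1 = Round(s_0, k_0) = 0x69C46
s_2 = Round(s_1, k_1) = 0x204D3
s_3 = Round(s_2, k_2) = 0x8C526
s_4 = Round(s_3, k_3) = 0x1EEDF
s_5 = Round(s_4, k_4) = 0x8EF01

0x8EF01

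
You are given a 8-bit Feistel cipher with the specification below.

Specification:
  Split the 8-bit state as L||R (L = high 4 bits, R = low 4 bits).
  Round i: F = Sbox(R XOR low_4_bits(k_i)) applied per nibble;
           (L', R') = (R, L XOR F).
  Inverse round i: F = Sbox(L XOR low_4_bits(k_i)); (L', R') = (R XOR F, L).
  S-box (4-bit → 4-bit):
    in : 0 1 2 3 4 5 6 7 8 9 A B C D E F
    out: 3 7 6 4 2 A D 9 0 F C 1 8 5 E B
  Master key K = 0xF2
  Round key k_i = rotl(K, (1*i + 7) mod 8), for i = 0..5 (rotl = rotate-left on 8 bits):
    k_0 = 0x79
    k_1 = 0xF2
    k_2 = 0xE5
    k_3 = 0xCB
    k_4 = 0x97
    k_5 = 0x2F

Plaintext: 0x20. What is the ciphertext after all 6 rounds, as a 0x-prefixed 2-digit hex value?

0xB9

s_0 = plaintext = 0x20
s_1 = Round(s_0, k_0) = 0x0D
s_2 = Round(s_1, k_1) = 0xDB
s_3 = Round(s_2, k_2) = 0xB3
s_4 = Round(s_3, k_3) = 0x3B
s_5 = Round(s_4, k_4) = 0xBB
s_6 = Round(s_5, k_5) = 0xB9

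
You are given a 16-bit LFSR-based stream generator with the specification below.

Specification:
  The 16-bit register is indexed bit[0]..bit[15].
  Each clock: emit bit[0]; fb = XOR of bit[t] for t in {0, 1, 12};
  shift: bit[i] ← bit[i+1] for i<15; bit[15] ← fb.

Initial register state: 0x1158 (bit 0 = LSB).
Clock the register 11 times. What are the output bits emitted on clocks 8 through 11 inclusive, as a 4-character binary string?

0100

reg_0 = 0x1158
clock 1: out=0, reg = 0x88AC
clock 2: out=0, reg = 0x4456
clock 3: out=0, reg = 0xA22B
clock 4: out=1, reg = 0x5115
clock 5: out=1, reg = 0x288A
clock 6: out=0, reg = 0x9445
clock 7: out=1, reg = 0x4A22
clock 8: out=0, reg = 0xA511
clock 9: out=1, reg = 0xD288
clock 10: out=0, reg = 0xE944
clock 11: out=0, reg = 0x74A2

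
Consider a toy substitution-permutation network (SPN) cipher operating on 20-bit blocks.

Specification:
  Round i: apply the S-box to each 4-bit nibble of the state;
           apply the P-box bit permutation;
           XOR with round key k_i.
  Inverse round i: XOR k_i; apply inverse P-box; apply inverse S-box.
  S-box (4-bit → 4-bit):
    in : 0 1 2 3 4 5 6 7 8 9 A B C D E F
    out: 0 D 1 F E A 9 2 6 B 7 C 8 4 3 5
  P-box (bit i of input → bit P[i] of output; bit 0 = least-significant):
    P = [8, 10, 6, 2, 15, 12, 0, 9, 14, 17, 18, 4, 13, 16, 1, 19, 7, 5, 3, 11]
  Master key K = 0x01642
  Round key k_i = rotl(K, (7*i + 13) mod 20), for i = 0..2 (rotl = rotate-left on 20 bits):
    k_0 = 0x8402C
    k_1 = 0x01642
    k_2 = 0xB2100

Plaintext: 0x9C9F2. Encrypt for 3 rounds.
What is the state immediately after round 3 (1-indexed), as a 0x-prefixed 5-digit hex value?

s_0 = plaintext = 0x9C9F2
s_1 = Round(s_0, k_0) = 0x2899D
s_2 = Round(s_1, k_1) = 0x3C490
s_3 = Round(s_2, k_2) = 0x5BBB8

0x5BBB8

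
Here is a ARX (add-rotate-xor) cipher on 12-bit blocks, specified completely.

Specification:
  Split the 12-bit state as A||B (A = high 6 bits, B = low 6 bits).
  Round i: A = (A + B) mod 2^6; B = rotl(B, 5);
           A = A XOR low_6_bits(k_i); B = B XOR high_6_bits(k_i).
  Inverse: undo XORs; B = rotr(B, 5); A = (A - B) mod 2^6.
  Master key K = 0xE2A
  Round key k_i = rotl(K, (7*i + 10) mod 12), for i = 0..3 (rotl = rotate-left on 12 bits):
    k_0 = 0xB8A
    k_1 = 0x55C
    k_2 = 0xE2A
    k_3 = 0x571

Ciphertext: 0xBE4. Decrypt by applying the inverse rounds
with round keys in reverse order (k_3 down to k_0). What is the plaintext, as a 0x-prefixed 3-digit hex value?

s_0 = ciphertext = 0xBE4
s_1 = InvRound(s_0, k_3) = 0xEE3
s_2 = InvRound(s_1, k_2) = 0x6F6
s_3 = InvRound(s_2, k_1) = 0x007
s_4 = InvRound(s_3, k_0) = 0xDD3

0xDD3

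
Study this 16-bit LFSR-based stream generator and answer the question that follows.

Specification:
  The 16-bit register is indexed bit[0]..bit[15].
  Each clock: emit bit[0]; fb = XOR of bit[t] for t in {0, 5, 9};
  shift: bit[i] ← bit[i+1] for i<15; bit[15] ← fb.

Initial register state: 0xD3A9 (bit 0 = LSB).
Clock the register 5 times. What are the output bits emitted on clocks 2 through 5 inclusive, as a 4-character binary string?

0010

reg_0 = 0xD3A9
clock 1: out=1, reg = 0xE9D4
clock 2: out=0, reg = 0x74EA
clock 3: out=0, reg = 0xBA75
clock 4: out=1, reg = 0xDD3A
clock 5: out=0, reg = 0xEE9D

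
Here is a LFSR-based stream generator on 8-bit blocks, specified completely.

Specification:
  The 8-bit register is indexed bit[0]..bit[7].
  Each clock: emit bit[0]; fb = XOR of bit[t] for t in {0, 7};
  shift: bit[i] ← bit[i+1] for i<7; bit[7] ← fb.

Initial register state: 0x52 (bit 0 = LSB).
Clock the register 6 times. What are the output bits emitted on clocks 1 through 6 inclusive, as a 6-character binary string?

010010

reg_0 = 0x52
clock 1: out=0, reg = 0x29
clock 2: out=1, reg = 0x94
clock 3: out=0, reg = 0xCA
clock 4: out=0, reg = 0xE5
clock 5: out=1, reg = 0x72
clock 6: out=0, reg = 0x39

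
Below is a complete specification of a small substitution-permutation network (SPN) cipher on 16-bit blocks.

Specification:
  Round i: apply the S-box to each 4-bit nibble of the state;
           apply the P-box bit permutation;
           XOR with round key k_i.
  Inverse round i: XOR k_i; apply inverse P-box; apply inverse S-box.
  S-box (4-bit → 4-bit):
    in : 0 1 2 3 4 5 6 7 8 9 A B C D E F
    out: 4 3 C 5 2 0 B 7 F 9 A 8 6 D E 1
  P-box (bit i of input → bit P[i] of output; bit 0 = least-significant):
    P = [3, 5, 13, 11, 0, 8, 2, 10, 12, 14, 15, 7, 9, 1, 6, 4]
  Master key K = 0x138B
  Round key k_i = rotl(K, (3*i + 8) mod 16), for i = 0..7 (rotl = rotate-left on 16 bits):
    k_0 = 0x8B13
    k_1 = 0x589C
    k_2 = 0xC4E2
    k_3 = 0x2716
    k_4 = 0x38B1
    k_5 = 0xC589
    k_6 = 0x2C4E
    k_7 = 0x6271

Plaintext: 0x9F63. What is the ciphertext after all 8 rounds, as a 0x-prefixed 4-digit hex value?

s_0 = plaintext = 0x9F63
s_1 = Round(s_0, k_0) = 0xBC0A
s_2 = Round(s_1, k_1) = 0x90A8
s_3 = Round(s_2, k_2) = 0x6BDA
s_4 = Round(s_3, k_3) = 0x29A1
s_5 = Round(s_4, k_4) = 0x2D49
s_6 = Round(s_5, k_5) = 0x5C51
s_7 = Round(s_6, k_6) = 0xEC66
s_8 = Round(s_7, k_7) = 0xAF0A

0xAF0A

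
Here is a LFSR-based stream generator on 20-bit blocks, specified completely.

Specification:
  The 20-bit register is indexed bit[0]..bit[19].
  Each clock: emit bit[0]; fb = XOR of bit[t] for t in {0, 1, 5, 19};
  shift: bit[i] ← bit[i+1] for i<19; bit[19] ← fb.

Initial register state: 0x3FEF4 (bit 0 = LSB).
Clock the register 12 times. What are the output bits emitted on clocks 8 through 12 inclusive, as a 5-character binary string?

reg_0 = 0x3FEF4
clock 1: out=0, reg = 0x9FF7A
clock 2: out=0, reg = 0xCFFBD
clock 3: out=1, reg = 0xE7FDE
clock 4: out=0, reg = 0x73FEF
clock 5: out=1, reg = 0xB9FF7
clock 6: out=1, reg = 0x5CFFB
clock 7: out=1, reg = 0xAE7FD
clock 8: out=1, reg = 0xD73FE
clock 9: out=0, reg = 0xEB9FF
clock 10: out=1, reg = 0x75CFF
clock 11: out=1, reg = 0xBAE7F
clock 12: out=1, reg = 0x5D73F

10111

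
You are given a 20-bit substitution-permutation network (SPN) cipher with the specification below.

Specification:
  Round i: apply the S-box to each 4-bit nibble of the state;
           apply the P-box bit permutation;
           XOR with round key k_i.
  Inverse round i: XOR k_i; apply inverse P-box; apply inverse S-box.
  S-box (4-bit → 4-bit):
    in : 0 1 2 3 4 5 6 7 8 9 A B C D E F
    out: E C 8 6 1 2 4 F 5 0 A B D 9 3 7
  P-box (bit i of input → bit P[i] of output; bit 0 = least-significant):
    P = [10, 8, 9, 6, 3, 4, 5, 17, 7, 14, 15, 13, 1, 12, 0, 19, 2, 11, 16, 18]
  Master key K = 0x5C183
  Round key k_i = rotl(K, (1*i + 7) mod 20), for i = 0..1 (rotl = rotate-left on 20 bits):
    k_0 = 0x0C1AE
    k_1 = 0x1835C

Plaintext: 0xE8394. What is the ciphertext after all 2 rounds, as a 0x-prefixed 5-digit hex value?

s_0 = plaintext = 0xE8394
s_1 = Round(s_0, k_0) = 0x00DA9
s_2 = Round(s_1, k_1) = 0xEBBCD

0xEBBCD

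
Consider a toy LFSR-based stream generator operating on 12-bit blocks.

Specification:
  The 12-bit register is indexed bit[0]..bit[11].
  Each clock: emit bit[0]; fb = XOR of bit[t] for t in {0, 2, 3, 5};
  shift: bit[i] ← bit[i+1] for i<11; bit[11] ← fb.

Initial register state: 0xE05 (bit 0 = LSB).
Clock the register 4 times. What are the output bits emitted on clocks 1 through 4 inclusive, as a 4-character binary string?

1010

reg_0 = 0xE05
clock 1: out=1, reg = 0x702
clock 2: out=0, reg = 0x381
clock 3: out=1, reg = 0x9C0
clock 4: out=0, reg = 0x4E0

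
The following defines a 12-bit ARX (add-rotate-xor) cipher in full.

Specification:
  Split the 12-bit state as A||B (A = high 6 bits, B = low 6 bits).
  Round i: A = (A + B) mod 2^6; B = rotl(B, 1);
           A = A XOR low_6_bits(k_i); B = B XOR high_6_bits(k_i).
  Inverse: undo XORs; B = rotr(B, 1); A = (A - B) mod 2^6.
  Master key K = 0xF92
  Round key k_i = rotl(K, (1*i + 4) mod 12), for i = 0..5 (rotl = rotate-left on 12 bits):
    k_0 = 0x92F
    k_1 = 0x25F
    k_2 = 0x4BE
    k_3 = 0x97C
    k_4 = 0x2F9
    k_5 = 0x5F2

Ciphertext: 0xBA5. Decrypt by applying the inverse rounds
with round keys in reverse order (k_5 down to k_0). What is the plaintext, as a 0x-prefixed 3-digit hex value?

0xF20

s_0 = ciphertext = 0xBA5
s_1 = InvRound(s_0, k_5) = 0x0D9
s_2 = InvRound(s_1, k_4) = 0xC49
s_3 = InvRound(s_2, k_3) = 0xDD6
s_4 = InvRound(s_3, k_2) = 0x1C2
s_5 = InvRound(s_4, k_1) = 0xCE5
s_6 = InvRound(s_5, k_0) = 0xF20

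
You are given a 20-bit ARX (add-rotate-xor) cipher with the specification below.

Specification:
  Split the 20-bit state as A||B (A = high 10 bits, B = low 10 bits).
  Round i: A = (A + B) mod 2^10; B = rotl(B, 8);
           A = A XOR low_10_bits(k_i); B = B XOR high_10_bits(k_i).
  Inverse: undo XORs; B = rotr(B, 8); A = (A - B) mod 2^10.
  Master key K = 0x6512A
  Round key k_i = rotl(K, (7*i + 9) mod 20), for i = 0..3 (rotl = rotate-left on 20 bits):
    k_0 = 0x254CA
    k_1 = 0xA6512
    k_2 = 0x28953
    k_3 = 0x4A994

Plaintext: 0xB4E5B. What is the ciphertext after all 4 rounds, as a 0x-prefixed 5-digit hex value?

0x61557

s_0 = plaintext = 0xB4E5B
s_1 = Round(s_0, k_0) = 0x79303
s_2 = Round(s_1, k_1) = 0x7D559
s_3 = Round(s_2, k_2) = 0x875F4
s_4 = Round(s_3, k_3) = 0x61557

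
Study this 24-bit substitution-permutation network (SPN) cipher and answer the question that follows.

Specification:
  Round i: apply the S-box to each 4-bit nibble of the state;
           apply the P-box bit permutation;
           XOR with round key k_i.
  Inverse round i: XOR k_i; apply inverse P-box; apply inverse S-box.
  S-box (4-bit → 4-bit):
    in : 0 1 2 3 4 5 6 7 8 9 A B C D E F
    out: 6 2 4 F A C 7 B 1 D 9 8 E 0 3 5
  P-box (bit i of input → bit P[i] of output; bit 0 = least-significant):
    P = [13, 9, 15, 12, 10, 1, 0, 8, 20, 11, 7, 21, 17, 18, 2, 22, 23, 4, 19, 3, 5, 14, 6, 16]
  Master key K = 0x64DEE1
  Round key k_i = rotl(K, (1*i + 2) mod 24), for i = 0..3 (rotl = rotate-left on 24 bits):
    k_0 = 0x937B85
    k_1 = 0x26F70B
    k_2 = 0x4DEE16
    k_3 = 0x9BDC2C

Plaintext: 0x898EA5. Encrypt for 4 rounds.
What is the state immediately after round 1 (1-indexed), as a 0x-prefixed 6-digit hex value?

0x09E6AD

s_0 = plaintext = 0x898EA5
s_1 = Round(s_0, k_0) = 0x09E6AD
s_2 = Round(s_1, k_1) = 0xB8BAC3
s_3 = Round(s_2, k_2) = 0xBC5D15
s_4 = Round(s_3, k_3) = 0xD24C32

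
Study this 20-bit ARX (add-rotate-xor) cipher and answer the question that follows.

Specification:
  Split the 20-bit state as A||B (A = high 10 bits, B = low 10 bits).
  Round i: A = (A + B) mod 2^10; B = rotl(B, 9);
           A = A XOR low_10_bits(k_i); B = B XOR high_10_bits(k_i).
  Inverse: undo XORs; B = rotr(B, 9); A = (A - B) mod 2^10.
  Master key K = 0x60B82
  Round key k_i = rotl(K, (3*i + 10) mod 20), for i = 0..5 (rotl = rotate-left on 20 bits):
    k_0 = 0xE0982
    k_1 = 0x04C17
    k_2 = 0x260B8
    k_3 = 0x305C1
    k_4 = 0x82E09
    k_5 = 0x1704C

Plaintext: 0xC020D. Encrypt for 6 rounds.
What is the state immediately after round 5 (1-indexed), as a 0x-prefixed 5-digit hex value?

s_0 = plaintext = 0xC020D
s_1 = Round(s_0, k_0) = 0x23C84
s_2 = Round(s_1, k_1) = 0x41051
s_3 = Round(s_2, k_2) = 0x7B6B0
s_4 = Round(s_3, k_3) = 0x57199
s_5 = Round(s_4, k_4) = 0x3F0C7
s_6 = Round(s_5, k_5) = 0x63E3F

0x3F0C7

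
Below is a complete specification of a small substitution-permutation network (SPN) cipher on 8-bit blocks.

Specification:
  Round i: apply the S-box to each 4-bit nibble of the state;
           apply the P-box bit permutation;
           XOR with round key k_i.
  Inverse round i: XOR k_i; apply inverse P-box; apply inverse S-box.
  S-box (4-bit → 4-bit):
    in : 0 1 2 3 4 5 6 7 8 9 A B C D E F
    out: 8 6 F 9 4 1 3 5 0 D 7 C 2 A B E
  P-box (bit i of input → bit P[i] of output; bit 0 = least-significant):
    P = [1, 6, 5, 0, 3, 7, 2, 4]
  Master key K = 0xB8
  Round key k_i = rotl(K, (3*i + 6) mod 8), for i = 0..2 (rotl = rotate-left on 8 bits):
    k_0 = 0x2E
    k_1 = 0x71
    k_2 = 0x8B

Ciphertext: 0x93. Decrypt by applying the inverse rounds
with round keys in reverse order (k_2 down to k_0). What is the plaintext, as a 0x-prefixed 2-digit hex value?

0x02

s_0 = ciphertext = 0x93
s_1 = InvRound(s_0, k_2) = 0x38
s_2 = InvRound(s_1, k_1) = 0x5D
s_3 = InvRound(s_2, k_0) = 0x02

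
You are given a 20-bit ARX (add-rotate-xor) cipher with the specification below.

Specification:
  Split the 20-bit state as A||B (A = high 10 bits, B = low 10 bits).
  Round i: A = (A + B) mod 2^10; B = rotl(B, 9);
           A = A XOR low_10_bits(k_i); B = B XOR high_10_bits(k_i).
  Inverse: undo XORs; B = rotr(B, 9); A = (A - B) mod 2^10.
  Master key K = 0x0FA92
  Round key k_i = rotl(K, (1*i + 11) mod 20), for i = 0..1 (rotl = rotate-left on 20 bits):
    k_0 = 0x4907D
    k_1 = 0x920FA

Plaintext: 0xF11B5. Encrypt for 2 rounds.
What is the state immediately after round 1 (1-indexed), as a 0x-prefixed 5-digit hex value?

0x413FE

s_0 = plaintext = 0xF11B5
s_1 = Round(s_0, k_0) = 0x413FE
s_2 = Round(s_1, k_1) = 0x7E3B7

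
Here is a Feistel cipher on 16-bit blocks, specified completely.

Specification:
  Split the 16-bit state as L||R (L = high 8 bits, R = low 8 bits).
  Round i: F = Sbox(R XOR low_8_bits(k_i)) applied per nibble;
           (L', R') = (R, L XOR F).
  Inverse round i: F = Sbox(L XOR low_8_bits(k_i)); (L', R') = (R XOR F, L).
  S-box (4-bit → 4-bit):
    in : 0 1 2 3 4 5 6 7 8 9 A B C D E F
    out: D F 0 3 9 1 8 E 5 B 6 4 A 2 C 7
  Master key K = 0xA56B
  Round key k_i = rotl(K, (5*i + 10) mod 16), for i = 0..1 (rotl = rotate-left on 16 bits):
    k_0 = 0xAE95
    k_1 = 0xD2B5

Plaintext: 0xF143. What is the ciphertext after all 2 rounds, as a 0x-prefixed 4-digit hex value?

0xD9C9

s_0 = plaintext = 0xF143
s_1 = Round(s_0, k_0) = 0x43D9
s_2 = Round(s_1, k_1) = 0xD9C9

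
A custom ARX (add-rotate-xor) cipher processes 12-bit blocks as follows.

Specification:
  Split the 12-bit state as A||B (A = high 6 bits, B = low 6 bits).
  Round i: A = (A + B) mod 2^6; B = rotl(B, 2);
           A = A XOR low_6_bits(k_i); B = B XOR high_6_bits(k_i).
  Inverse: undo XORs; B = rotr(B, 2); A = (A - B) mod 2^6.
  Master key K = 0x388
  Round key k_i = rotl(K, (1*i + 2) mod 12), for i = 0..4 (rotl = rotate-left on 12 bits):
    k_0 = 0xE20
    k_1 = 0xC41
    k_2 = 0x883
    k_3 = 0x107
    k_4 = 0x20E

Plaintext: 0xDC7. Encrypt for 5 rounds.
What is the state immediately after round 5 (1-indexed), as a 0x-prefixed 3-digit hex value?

0x093

s_0 = plaintext = 0xDC7
s_1 = Round(s_0, k_0) = 0x7A4
s_2 = Round(s_1, k_1) = 0x0E3
s_3 = Round(s_2, k_2) = 0x96C
s_4 = Round(s_3, k_3) = 0x5B6
s_5 = Round(s_4, k_4) = 0x093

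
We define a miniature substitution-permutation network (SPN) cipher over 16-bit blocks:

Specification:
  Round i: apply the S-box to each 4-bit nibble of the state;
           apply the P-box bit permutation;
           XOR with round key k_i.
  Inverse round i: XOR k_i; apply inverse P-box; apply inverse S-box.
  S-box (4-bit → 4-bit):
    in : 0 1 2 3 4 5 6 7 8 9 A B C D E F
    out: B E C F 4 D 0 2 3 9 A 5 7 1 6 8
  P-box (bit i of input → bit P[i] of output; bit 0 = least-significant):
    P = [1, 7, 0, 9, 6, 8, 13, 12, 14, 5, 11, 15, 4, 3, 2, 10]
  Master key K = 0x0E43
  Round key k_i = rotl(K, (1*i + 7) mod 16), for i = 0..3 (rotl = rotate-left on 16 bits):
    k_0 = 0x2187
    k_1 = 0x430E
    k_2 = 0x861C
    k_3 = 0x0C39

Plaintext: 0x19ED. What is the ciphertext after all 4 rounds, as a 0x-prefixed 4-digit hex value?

s_0 = plaintext = 0x19ED
s_1 = Round(s_0, k_0) = 0xC489
s_2 = Round(s_1, k_1) = 0x4850
s_3 = Round(s_2, k_2) = 0xF4FA
s_4 = Round(s_3, k_3) = 0x12B9

0x12B9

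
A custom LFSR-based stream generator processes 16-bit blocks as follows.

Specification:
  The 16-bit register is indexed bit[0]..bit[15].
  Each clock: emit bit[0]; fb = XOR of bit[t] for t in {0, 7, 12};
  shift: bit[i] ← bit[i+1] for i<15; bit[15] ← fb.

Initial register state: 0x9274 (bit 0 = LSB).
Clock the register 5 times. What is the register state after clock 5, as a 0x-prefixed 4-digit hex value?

reg_0 = 0x9274
clock 1: out=0, reg = 0xC93A
clock 2: out=0, reg = 0x649D
clock 3: out=1, reg = 0x324E
clock 4: out=0, reg = 0x9927
clock 5: out=1, reg = 0x4C93

0x4C93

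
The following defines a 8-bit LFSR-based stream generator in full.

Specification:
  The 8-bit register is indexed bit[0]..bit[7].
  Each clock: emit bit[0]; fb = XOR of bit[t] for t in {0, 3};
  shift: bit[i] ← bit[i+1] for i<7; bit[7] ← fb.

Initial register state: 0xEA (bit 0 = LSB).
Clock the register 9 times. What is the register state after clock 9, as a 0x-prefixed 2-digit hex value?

0x8B

reg_0 = 0xEA
clock 1: out=0, reg = 0xF5
clock 2: out=1, reg = 0xFA
clock 3: out=0, reg = 0xFD
clock 4: out=1, reg = 0x7E
clock 5: out=0, reg = 0xBF
clock 6: out=1, reg = 0x5F
clock 7: out=1, reg = 0x2F
clock 8: out=1, reg = 0x17
clock 9: out=1, reg = 0x8B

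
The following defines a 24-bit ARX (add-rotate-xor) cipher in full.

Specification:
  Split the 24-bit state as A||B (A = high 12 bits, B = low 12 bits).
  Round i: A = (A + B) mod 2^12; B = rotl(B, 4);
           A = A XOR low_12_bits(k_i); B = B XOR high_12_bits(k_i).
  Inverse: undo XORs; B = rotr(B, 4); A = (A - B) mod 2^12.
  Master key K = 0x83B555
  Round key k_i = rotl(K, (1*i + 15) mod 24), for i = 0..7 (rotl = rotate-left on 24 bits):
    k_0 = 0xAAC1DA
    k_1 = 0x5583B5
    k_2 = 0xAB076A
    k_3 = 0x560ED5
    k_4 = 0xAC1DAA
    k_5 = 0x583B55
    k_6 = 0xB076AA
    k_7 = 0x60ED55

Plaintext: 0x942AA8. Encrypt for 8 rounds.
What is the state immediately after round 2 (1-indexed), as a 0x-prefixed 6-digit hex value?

0x1E3738

s_0 = plaintext = 0x942AA8
s_1 = Round(s_0, k_0) = 0x230026
s_2 = Round(s_1, k_1) = 0x1E3738
s_3 = Round(s_2, k_2) = 0xE71937
s_4 = Round(s_3, k_3) = 0x97D619
s_5 = Round(s_4, k_4) = 0x23CB57
s_6 = Round(s_5, k_5) = 0x6C60F8
s_7 = Round(s_6, k_6) = 0x114487
s_8 = Round(s_7, k_7) = 0x8CEE7A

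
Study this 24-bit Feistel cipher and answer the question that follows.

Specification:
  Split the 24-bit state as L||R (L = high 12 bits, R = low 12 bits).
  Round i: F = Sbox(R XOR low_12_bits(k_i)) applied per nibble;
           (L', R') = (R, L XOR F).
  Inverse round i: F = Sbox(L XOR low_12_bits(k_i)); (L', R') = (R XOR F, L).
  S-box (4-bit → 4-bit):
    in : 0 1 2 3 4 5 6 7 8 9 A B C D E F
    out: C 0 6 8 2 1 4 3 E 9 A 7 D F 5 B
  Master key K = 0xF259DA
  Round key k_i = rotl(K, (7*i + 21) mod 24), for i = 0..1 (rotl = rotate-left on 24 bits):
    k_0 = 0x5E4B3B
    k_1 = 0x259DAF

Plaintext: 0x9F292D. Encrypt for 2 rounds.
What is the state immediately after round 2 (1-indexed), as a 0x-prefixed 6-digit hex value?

s_0 = plaintext = 0x9F292D
s_1 = Round(s_0, k_0) = 0x92DFF6
s_2 = Round(s_1, k_1) = 0xFF6F34

0xFF6F34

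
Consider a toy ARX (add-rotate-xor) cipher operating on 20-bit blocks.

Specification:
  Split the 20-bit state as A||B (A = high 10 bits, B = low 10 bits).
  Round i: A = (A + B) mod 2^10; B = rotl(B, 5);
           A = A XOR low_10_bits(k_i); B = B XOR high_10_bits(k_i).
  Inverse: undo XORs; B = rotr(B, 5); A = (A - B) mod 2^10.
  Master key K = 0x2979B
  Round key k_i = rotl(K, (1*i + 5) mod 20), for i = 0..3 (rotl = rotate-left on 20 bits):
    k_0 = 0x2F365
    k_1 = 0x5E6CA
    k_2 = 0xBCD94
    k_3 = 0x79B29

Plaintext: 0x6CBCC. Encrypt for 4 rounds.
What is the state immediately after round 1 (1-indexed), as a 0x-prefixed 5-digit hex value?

s_0 = plaintext = 0x6CBCC
s_1 = Round(s_0, k_0) = 0x86D22
s_2 = Round(s_1, k_1) = 0x7DD30
s_3 = Round(s_2, k_2) = 0xACCFA
s_4 = Round(s_3, k_3) = 0x212A1

0x86D22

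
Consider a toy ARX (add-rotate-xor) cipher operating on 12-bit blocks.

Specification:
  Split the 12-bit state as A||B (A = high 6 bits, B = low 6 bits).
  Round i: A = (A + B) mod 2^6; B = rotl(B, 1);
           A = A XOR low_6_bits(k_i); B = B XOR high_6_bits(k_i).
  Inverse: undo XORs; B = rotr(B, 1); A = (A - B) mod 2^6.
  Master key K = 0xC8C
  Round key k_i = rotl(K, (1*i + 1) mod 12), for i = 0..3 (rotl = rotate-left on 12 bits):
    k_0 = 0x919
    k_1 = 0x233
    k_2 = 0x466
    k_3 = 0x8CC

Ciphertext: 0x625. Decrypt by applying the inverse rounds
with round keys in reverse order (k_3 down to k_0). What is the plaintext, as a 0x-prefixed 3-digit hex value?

s_0 = ciphertext = 0x625
s_1 = InvRound(s_0, k_3) = 0x443
s_2 = InvRound(s_1, k_2) = 0xB89
s_3 = InvRound(s_2, k_1) = 0xF60
s_4 = InvRound(s_3, k_0) = 0x882

0x882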